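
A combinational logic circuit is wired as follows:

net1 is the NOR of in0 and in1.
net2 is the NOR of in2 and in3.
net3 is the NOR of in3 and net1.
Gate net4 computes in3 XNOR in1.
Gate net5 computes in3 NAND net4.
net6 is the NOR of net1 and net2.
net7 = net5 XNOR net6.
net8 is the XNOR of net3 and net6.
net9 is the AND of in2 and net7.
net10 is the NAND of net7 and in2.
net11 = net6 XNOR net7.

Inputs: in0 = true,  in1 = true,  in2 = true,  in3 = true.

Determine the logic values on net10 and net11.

net10 = true, net11 = false

net1 = in0 NOR in1 = true NOR true = false
net2 = in2 NOR in3 = true NOR true = false
net4 = in3 XNOR in1 = true XNOR true = true
net5 = in3 NAND net4 = true NAND true = false
net6 = net1 NOR net2 = false NOR false = true
net7 = net5 XNOR net6 = false XNOR true = false
net10 = net7 NAND in2 = false NAND true = true
net11 = net6 XNOR net7 = true XNOR false = false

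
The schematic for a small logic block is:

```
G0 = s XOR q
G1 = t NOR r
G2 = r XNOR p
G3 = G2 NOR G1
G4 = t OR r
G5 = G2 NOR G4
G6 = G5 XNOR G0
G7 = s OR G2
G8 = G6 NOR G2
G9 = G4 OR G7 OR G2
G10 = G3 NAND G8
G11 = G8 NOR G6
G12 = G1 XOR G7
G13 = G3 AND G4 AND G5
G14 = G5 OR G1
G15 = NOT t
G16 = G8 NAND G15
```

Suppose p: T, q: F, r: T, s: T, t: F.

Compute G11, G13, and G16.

G0 = s XOR q = T XOR F = T
G1 = t NOR r = F NOR T = F
G2 = r XNOR p = T XNOR T = T
G3 = G2 NOR G1 = T NOR F = F
G4 = t OR r = F OR T = T
G5 = G2 NOR G4 = T NOR T = F
G6 = G5 XNOR G0 = F XNOR T = F
G8 = G6 NOR G2 = F NOR T = F
G11 = G8 NOR G6 = F NOR F = T
G13 = G3 AND G4 AND G5 = F AND T AND F = F
G15 = NOT t = NOT F = T
G16 = G8 NAND G15 = F NAND T = T

G11 = T, G13 = F, G16 = T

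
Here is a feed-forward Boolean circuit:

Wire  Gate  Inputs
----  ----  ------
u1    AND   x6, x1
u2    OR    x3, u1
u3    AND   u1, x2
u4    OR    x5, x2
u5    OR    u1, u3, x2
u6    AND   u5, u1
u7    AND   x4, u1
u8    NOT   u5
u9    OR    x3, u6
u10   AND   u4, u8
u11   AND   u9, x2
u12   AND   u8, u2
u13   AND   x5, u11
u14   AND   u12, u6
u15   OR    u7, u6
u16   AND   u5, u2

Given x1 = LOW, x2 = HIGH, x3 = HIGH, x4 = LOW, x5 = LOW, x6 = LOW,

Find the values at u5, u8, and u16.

u1 = x6 AND x1 = LOW AND LOW = LOW
u2 = x3 OR u1 = HIGH OR LOW = HIGH
u3 = u1 AND x2 = LOW AND HIGH = LOW
u5 = u1 OR u3 OR x2 = LOW OR LOW OR HIGH = HIGH
u8 = NOT u5 = NOT HIGH = LOW
u16 = u5 AND u2 = HIGH AND HIGH = HIGH

u5 = HIGH  u8 = LOW  u16 = HIGH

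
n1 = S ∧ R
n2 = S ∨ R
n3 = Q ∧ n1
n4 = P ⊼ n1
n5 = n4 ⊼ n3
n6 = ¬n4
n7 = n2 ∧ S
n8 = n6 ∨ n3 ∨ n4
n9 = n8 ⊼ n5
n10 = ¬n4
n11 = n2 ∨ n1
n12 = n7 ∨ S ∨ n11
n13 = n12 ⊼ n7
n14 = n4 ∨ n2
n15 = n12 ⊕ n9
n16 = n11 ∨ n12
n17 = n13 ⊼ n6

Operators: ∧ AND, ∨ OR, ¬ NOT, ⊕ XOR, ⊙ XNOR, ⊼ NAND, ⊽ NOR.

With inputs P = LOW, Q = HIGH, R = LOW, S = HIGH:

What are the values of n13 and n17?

n13 = LOW, n17 = HIGH

n1 = S AND R = HIGH AND LOW = LOW
n2 = S OR R = HIGH OR LOW = HIGH
n4 = P NAND n1 = LOW NAND LOW = HIGH
n6 = NOT n4 = NOT HIGH = LOW
n7 = n2 AND S = HIGH AND HIGH = HIGH
n11 = n2 OR n1 = HIGH OR LOW = HIGH
n12 = n7 OR S OR n11 = HIGH OR HIGH OR HIGH = HIGH
n13 = n12 NAND n7 = HIGH NAND HIGH = LOW
n17 = n13 NAND n6 = LOW NAND LOW = HIGH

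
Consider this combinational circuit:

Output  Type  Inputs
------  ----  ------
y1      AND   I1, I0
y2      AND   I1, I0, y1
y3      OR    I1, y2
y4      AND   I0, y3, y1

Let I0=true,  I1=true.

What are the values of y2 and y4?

y2 = true, y4 = true

y1 = I1 AND I0 = true AND true = true
y2 = I1 AND I0 AND y1 = true AND true AND true = true
y3 = I1 OR y2 = true OR true = true
y4 = I0 AND y3 AND y1 = true AND true AND true = true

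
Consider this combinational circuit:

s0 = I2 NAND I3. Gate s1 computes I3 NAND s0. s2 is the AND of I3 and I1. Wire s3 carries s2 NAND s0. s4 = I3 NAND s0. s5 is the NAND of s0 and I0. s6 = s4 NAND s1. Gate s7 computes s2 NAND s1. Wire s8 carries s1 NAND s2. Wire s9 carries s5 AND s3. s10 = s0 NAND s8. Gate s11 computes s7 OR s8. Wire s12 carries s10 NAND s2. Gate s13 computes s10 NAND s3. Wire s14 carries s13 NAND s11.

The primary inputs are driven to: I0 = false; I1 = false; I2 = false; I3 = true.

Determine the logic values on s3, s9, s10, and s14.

s3 = true; s9 = true; s10 = false; s14 = false

s0 = I2 NAND I3 = false NAND true = true
s1 = I3 NAND s0 = true NAND true = false
s2 = I3 AND I1 = true AND false = false
s3 = s2 NAND s0 = false NAND true = true
s5 = s0 NAND I0 = true NAND false = true
s7 = s2 NAND s1 = false NAND false = true
s8 = s1 NAND s2 = false NAND false = true
s9 = s5 AND s3 = true AND true = true
s10 = s0 NAND s8 = true NAND true = false
s11 = s7 OR s8 = true OR true = true
s13 = s10 NAND s3 = false NAND true = true
s14 = s13 NAND s11 = true NAND true = false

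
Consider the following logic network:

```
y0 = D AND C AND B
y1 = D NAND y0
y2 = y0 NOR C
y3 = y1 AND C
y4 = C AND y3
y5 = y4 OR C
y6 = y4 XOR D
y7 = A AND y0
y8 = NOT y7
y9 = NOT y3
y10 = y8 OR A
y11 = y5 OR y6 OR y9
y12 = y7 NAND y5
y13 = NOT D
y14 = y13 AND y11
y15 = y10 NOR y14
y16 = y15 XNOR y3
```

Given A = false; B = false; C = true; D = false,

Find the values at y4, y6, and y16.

y4 = true, y6 = true, y16 = false

y0 = D AND C AND B = false AND true AND false = false
y1 = D NAND y0 = false NAND false = true
y3 = y1 AND C = true AND true = true
y4 = C AND y3 = true AND true = true
y5 = y4 OR C = true OR true = true
y6 = y4 XOR D = true XOR false = true
y7 = A AND y0 = false AND false = false
y8 = NOT y7 = NOT false = true
y9 = NOT y3 = NOT true = false
y10 = y8 OR A = true OR false = true
y11 = y5 OR y6 OR y9 = true OR true OR false = true
y13 = NOT D = NOT false = true
y14 = y13 AND y11 = true AND true = true
y15 = y10 NOR y14 = true NOR true = false
y16 = y15 XNOR y3 = false XNOR true = false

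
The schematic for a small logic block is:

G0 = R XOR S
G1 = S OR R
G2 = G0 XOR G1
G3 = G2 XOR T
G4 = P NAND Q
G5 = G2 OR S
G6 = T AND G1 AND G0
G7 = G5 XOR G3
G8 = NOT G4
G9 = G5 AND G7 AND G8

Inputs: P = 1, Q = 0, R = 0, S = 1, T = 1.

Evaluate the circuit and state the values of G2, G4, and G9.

G2 = 0  G4 = 1  G9 = 0

G0 = R XOR S = 0 XOR 1 = 1
G1 = S OR R = 1 OR 0 = 1
G2 = G0 XOR G1 = 1 XOR 1 = 0
G3 = G2 XOR T = 0 XOR 1 = 1
G4 = P NAND Q = 1 NAND 0 = 1
G5 = G2 OR S = 0 OR 1 = 1
G7 = G5 XOR G3 = 1 XOR 1 = 0
G8 = NOT G4 = NOT 1 = 0
G9 = G5 AND G7 AND G8 = 1 AND 0 AND 0 = 0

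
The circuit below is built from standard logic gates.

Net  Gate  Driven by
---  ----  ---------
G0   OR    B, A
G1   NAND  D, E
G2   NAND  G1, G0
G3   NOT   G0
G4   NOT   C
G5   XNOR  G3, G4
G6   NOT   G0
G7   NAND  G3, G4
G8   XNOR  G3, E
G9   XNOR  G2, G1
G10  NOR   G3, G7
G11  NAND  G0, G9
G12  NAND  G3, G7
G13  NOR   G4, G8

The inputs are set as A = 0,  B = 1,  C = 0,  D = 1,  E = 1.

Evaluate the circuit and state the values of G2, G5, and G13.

G2 = 1, G5 = 0, G13 = 0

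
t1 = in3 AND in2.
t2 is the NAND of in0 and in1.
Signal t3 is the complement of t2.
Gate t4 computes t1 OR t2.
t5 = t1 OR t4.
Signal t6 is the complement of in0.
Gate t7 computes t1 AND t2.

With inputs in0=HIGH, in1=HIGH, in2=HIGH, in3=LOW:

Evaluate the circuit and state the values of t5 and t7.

t5 = LOW; t7 = LOW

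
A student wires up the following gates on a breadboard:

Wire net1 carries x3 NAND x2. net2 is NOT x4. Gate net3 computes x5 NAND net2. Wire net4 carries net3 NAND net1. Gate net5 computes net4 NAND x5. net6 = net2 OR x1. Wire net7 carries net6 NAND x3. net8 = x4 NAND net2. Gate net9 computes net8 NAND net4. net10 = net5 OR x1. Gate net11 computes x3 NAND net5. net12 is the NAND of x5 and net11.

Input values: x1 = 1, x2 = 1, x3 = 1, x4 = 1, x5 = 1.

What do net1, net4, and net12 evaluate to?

net1 = 0, net4 = 1, net12 = 0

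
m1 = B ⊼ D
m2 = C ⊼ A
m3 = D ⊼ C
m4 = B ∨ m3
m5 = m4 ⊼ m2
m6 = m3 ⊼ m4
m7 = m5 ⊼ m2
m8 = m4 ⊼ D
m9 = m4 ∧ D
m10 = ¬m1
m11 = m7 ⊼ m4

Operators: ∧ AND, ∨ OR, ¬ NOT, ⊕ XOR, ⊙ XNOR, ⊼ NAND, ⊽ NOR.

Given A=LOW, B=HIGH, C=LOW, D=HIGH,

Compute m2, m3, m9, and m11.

m2 = HIGH; m3 = HIGH; m9 = HIGH; m11 = LOW

m2 = C NAND A = LOW NAND LOW = HIGH
m3 = D NAND C = HIGH NAND LOW = HIGH
m4 = B OR m3 = HIGH OR HIGH = HIGH
m5 = m4 NAND m2 = HIGH NAND HIGH = LOW
m7 = m5 NAND m2 = LOW NAND HIGH = HIGH
m9 = m4 AND D = HIGH AND HIGH = HIGH
m11 = m7 NAND m4 = HIGH NAND HIGH = LOW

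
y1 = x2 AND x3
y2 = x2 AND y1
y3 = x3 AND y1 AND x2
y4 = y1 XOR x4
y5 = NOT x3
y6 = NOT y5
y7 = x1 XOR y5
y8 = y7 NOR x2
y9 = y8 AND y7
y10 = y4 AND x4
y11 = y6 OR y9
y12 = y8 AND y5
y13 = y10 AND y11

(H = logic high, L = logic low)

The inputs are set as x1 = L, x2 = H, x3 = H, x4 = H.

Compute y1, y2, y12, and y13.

y1 = H, y2 = H, y12 = L, y13 = L

y1 = x2 AND x3 = H AND H = H
y2 = x2 AND y1 = H AND H = H
y4 = y1 XOR x4 = H XOR H = L
y5 = NOT x3 = NOT H = L
y6 = NOT y5 = NOT L = H
y7 = x1 XOR y5 = L XOR L = L
y8 = y7 NOR x2 = L NOR H = L
y9 = y8 AND y7 = L AND L = L
y10 = y4 AND x4 = L AND H = L
y11 = y6 OR y9 = H OR L = H
y12 = y8 AND y5 = L AND L = L
y13 = y10 AND y11 = L AND H = L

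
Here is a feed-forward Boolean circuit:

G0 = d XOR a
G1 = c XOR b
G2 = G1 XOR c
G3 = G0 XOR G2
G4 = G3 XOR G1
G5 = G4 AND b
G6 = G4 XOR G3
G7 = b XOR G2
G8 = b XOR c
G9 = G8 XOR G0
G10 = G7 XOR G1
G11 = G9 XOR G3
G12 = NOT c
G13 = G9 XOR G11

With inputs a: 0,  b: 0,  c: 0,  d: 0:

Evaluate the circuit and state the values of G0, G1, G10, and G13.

G0 = 0, G1 = 0, G10 = 0, G13 = 0

G0 = d XOR a = 0 XOR 0 = 0
G1 = c XOR b = 0 XOR 0 = 0
G2 = G1 XOR c = 0 XOR 0 = 0
G3 = G0 XOR G2 = 0 XOR 0 = 0
G7 = b XOR G2 = 0 XOR 0 = 0
G8 = b XOR c = 0 XOR 0 = 0
G9 = G8 XOR G0 = 0 XOR 0 = 0
G10 = G7 XOR G1 = 0 XOR 0 = 0
G11 = G9 XOR G3 = 0 XOR 0 = 0
G13 = G9 XOR G11 = 0 XOR 0 = 0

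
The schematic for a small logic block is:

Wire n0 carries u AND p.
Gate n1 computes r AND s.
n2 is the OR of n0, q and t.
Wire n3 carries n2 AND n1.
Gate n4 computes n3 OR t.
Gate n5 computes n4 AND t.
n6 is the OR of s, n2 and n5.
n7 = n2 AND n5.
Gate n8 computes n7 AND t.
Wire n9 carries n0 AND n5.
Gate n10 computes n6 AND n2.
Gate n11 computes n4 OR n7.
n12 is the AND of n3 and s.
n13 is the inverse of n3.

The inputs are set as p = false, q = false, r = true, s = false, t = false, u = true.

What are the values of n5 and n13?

n0 = u AND p = true AND false = false
n1 = r AND s = true AND false = false
n2 = n0 OR q OR t = false OR false OR false = false
n3 = n2 AND n1 = false AND false = false
n4 = n3 OR t = false OR false = false
n5 = n4 AND t = false AND false = false
n13 = NOT n3 = NOT false = true

n5 = false; n13 = true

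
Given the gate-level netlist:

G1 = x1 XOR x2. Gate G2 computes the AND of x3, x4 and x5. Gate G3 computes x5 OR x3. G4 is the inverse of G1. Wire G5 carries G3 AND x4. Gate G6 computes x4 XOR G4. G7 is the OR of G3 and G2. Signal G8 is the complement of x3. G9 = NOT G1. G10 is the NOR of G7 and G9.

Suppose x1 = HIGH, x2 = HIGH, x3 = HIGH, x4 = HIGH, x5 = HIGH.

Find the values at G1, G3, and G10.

G1 = x1 XOR x2 = HIGH XOR HIGH = LOW
G2 = x3 AND x4 AND x5 = HIGH AND HIGH AND HIGH = HIGH
G3 = x5 OR x3 = HIGH OR HIGH = HIGH
G7 = G3 OR G2 = HIGH OR HIGH = HIGH
G9 = NOT G1 = NOT LOW = HIGH
G10 = G7 NOR G9 = HIGH NOR HIGH = LOW

G1 = LOW; G3 = HIGH; G10 = LOW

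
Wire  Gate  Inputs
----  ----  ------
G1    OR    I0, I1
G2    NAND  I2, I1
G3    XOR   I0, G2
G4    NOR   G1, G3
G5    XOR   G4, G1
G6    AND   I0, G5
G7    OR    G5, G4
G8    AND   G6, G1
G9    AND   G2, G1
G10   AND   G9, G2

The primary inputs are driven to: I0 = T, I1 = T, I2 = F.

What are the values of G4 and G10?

G1 = I0 OR I1 = T OR T = T
G2 = I2 NAND I1 = F NAND T = T
G3 = I0 XOR G2 = T XOR T = F
G4 = G1 NOR G3 = T NOR F = F
G9 = G2 AND G1 = T AND T = T
G10 = G9 AND G2 = T AND T = T

G4 = F, G10 = T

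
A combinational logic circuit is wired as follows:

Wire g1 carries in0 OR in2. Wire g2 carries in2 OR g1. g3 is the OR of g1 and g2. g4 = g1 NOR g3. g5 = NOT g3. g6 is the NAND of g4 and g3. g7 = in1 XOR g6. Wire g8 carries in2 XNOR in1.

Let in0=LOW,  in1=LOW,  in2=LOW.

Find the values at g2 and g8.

g2 = LOW, g8 = HIGH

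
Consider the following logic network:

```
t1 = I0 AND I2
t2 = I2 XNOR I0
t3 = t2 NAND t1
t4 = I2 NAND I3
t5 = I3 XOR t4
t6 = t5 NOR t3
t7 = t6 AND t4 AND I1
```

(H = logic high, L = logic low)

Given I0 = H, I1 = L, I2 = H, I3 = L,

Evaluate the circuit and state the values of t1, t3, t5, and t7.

t1 = I0 AND I2 = H AND H = H
t2 = I2 XNOR I0 = H XNOR H = H
t3 = t2 NAND t1 = H NAND H = L
t4 = I2 NAND I3 = H NAND L = H
t5 = I3 XOR t4 = L XOR H = H
t6 = t5 NOR t3 = H NOR L = L
t7 = t6 AND t4 AND I1 = L AND H AND L = L

t1 = H, t3 = L, t5 = H, t7 = L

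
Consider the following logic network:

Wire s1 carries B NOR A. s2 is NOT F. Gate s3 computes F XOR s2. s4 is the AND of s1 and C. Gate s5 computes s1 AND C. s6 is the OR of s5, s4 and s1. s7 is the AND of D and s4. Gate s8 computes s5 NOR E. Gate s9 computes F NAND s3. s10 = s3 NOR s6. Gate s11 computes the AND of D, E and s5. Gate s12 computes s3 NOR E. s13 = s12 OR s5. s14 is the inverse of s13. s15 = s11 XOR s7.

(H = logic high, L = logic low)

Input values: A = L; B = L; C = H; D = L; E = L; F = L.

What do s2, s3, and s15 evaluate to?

s2 = H, s3 = H, s15 = L

s1 = B NOR A = L NOR L = H
s2 = NOT F = NOT L = H
s3 = F XOR s2 = L XOR H = H
s4 = s1 AND C = H AND H = H
s5 = s1 AND C = H AND H = H
s7 = D AND s4 = L AND H = L
s11 = D AND E AND s5 = L AND L AND H = L
s15 = s11 XOR s7 = L XOR L = L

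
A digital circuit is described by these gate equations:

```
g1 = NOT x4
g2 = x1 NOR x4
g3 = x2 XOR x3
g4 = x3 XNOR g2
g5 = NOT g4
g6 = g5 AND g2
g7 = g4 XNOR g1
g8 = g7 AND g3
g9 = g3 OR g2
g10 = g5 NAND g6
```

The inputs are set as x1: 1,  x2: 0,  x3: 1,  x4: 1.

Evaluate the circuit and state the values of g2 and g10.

g2 = x1 NOR x4 = 1 NOR 1 = 0
g4 = x3 XNOR g2 = 1 XNOR 0 = 0
g5 = NOT g4 = NOT 0 = 1
g6 = g5 AND g2 = 1 AND 0 = 0
g10 = g5 NAND g6 = 1 NAND 0 = 1

g2 = 0; g10 = 1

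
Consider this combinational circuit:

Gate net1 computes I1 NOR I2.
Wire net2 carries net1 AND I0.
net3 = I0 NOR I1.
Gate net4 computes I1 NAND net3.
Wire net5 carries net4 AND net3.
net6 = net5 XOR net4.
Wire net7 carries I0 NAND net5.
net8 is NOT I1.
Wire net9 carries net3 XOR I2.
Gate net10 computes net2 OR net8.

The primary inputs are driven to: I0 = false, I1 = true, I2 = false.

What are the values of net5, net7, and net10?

net5 = false, net7 = true, net10 = false

net1 = I1 NOR I2 = true NOR false = false
net2 = net1 AND I0 = false AND false = false
net3 = I0 NOR I1 = false NOR true = false
net4 = I1 NAND net3 = true NAND false = true
net5 = net4 AND net3 = true AND false = false
net7 = I0 NAND net5 = false NAND false = true
net8 = NOT I1 = NOT true = false
net10 = net2 OR net8 = false OR false = false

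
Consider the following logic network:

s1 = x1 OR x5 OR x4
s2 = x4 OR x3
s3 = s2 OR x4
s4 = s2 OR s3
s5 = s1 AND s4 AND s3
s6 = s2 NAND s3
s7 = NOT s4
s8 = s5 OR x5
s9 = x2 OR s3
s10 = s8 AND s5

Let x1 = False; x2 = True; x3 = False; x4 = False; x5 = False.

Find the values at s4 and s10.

s4 = False  s10 = False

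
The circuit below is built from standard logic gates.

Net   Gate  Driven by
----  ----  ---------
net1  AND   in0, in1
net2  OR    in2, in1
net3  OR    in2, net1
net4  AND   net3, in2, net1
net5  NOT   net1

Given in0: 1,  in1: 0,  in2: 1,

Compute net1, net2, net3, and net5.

net1 = in0 AND in1 = 1 AND 0 = 0
net2 = in2 OR in1 = 1 OR 0 = 1
net3 = in2 OR net1 = 1 OR 0 = 1
net5 = NOT net1 = NOT 0 = 1

net1 = 0; net2 = 1; net3 = 1; net5 = 1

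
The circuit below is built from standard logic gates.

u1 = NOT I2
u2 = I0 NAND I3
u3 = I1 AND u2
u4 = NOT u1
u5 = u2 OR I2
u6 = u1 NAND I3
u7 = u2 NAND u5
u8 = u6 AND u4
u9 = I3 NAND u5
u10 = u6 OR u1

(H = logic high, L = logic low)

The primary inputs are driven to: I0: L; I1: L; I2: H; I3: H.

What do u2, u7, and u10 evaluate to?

u2 = H, u7 = L, u10 = H

u1 = NOT I2 = NOT H = L
u2 = I0 NAND I3 = L NAND H = H
u5 = u2 OR I2 = H OR H = H
u6 = u1 NAND I3 = L NAND H = H
u7 = u2 NAND u5 = H NAND H = L
u10 = u6 OR u1 = H OR L = H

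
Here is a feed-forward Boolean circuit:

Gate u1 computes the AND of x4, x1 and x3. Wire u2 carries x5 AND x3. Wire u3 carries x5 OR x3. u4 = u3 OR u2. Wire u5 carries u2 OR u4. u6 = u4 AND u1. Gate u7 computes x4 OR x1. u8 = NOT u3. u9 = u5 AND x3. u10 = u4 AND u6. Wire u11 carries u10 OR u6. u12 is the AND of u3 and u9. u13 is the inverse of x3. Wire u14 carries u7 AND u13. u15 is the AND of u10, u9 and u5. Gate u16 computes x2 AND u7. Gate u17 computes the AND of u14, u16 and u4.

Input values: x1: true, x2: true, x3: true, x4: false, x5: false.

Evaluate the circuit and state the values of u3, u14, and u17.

u3 = true  u14 = false  u17 = false

u2 = x5 AND x3 = false AND true = false
u3 = x5 OR x3 = false OR true = true
u4 = u3 OR u2 = true OR false = true
u7 = x4 OR x1 = false OR true = true
u13 = NOT x3 = NOT true = false
u14 = u7 AND u13 = true AND false = false
u16 = x2 AND u7 = true AND true = true
u17 = u14 AND u16 AND u4 = false AND true AND true = false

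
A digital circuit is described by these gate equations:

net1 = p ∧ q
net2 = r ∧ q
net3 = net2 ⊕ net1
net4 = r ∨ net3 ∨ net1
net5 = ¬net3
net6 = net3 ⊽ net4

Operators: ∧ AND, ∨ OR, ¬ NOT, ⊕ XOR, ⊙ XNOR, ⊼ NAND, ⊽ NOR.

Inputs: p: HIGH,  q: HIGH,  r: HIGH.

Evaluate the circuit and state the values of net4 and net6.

net4 = HIGH  net6 = LOW

net1 = p AND q = HIGH AND HIGH = HIGH
net2 = r AND q = HIGH AND HIGH = HIGH
net3 = net2 XOR net1 = HIGH XOR HIGH = LOW
net4 = r OR net3 OR net1 = HIGH OR LOW OR HIGH = HIGH
net6 = net3 NOR net4 = LOW NOR HIGH = LOW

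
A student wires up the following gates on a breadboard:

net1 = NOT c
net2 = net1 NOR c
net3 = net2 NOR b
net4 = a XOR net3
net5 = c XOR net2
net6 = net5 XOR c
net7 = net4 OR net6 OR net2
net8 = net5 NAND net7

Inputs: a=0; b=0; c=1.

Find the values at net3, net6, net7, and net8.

net1 = NOT c = NOT 1 = 0
net2 = net1 NOR c = 0 NOR 1 = 0
net3 = net2 NOR b = 0 NOR 0 = 1
net4 = a XOR net3 = 0 XOR 1 = 1
net5 = c XOR net2 = 1 XOR 0 = 1
net6 = net5 XOR c = 1 XOR 1 = 0
net7 = net4 OR net6 OR net2 = 1 OR 0 OR 0 = 1
net8 = net5 NAND net7 = 1 NAND 1 = 0

net3 = 1, net6 = 0, net7 = 1, net8 = 0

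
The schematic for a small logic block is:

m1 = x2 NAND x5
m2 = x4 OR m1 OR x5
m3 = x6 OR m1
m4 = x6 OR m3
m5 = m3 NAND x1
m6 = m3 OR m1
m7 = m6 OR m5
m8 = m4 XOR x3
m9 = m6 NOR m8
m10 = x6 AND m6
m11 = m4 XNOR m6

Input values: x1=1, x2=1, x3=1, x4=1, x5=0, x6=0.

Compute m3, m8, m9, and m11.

m1 = x2 NAND x5 = 1 NAND 0 = 1
m3 = x6 OR m1 = 0 OR 1 = 1
m4 = x6 OR m3 = 0 OR 1 = 1
m6 = m3 OR m1 = 1 OR 1 = 1
m8 = m4 XOR x3 = 1 XOR 1 = 0
m9 = m6 NOR m8 = 1 NOR 0 = 0
m11 = m4 XNOR m6 = 1 XNOR 1 = 1

m3 = 1; m8 = 0; m9 = 0; m11 = 1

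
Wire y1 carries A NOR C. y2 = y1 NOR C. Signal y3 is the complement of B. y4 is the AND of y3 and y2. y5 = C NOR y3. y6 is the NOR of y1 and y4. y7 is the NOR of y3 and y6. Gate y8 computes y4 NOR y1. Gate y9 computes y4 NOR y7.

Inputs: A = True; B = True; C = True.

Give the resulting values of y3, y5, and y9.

y3 = False, y5 = False, y9 = True

y1 = A NOR C = True NOR True = False
y2 = y1 NOR C = False NOR True = False
y3 = NOT B = NOT True = False
y4 = y3 AND y2 = False AND False = False
y5 = C NOR y3 = True NOR False = False
y6 = y1 NOR y4 = False NOR False = True
y7 = y3 NOR y6 = False NOR True = False
y9 = y4 NOR y7 = False NOR False = True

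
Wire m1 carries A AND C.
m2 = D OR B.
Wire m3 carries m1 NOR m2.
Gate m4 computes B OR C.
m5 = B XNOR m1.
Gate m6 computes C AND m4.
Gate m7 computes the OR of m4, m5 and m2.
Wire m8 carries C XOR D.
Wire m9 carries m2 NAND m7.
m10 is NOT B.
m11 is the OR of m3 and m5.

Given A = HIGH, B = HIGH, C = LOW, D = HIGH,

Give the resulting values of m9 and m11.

m9 = LOW, m11 = LOW

m1 = A AND C = HIGH AND LOW = LOW
m2 = D OR B = HIGH OR HIGH = HIGH
m3 = m1 NOR m2 = LOW NOR HIGH = LOW
m4 = B OR C = HIGH OR LOW = HIGH
m5 = B XNOR m1 = HIGH XNOR LOW = LOW
m7 = m4 OR m5 OR m2 = HIGH OR LOW OR HIGH = HIGH
m9 = m2 NAND m7 = HIGH NAND HIGH = LOW
m11 = m3 OR m5 = LOW OR LOW = LOW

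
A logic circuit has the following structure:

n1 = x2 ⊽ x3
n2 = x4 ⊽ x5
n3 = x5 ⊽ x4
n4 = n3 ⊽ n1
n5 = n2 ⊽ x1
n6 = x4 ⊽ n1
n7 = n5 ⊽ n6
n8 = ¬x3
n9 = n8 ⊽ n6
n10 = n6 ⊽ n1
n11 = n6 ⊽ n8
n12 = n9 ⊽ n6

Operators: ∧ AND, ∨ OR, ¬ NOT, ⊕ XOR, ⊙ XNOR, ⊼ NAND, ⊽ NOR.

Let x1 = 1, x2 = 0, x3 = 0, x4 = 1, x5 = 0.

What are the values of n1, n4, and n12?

n1 = 1  n4 = 0  n12 = 1

n1 = x2 NOR x3 = 0 NOR 0 = 1
n3 = x5 NOR x4 = 0 NOR 1 = 0
n4 = n3 NOR n1 = 0 NOR 1 = 0
n6 = x4 NOR n1 = 1 NOR 1 = 0
n8 = NOT x3 = NOT 0 = 1
n9 = n8 NOR n6 = 1 NOR 0 = 0
n12 = n9 NOR n6 = 0 NOR 0 = 1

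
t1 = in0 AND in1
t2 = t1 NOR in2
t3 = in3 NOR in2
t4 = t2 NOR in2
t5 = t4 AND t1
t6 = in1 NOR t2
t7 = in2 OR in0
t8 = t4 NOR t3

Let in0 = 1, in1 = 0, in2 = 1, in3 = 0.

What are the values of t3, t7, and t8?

t3 = 0; t7 = 1; t8 = 1

t1 = in0 AND in1 = 1 AND 0 = 0
t2 = t1 NOR in2 = 0 NOR 1 = 0
t3 = in3 NOR in2 = 0 NOR 1 = 0
t4 = t2 NOR in2 = 0 NOR 1 = 0
t7 = in2 OR in0 = 1 OR 1 = 1
t8 = t4 NOR t3 = 0 NOR 0 = 1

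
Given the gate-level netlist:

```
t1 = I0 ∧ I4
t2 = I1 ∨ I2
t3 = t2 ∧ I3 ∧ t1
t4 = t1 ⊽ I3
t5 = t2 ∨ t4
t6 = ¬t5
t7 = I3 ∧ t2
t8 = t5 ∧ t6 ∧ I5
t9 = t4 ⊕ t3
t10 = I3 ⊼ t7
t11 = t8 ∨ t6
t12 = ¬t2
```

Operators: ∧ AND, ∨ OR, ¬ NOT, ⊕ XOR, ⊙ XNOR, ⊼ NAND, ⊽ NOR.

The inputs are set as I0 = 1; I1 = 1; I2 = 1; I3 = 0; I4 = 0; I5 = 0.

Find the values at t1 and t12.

t1 = 0; t12 = 0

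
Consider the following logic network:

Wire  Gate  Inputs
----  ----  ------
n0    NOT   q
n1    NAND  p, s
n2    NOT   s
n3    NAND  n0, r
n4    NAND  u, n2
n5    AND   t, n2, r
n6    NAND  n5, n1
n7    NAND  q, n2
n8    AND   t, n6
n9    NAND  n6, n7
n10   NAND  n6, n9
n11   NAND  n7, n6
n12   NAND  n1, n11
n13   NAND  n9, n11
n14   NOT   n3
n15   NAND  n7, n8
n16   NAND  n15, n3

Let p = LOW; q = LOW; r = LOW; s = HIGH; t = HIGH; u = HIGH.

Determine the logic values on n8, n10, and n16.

n0 = NOT q = NOT LOW = HIGH
n1 = p NAND s = LOW NAND HIGH = HIGH
n2 = NOT s = NOT HIGH = LOW
n3 = n0 NAND r = HIGH NAND LOW = HIGH
n5 = t AND n2 AND r = HIGH AND LOW AND LOW = LOW
n6 = n5 NAND n1 = LOW NAND HIGH = HIGH
n7 = q NAND n2 = LOW NAND LOW = HIGH
n8 = t AND n6 = HIGH AND HIGH = HIGH
n9 = n6 NAND n7 = HIGH NAND HIGH = LOW
n10 = n6 NAND n9 = HIGH NAND LOW = HIGH
n15 = n7 NAND n8 = HIGH NAND HIGH = LOW
n16 = n15 NAND n3 = LOW NAND HIGH = HIGH

n8 = HIGH, n10 = HIGH, n16 = HIGH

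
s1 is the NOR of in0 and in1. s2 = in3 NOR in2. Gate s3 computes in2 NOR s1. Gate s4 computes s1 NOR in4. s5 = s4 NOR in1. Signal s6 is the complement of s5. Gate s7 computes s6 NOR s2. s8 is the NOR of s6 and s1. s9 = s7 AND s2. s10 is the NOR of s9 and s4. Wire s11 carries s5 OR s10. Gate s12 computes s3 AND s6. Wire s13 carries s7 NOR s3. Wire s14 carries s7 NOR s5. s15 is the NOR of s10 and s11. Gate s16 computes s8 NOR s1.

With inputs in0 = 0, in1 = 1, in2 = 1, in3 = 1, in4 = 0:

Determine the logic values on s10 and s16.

s1 = in0 NOR in1 = 0 NOR 1 = 0
s2 = in3 NOR in2 = 1 NOR 1 = 0
s4 = s1 NOR in4 = 0 NOR 0 = 1
s5 = s4 NOR in1 = 1 NOR 1 = 0
s6 = NOT s5 = NOT 0 = 1
s7 = s6 NOR s2 = 1 NOR 0 = 0
s8 = s6 NOR s1 = 1 NOR 0 = 0
s9 = s7 AND s2 = 0 AND 0 = 0
s10 = s9 NOR s4 = 0 NOR 1 = 0
s16 = s8 NOR s1 = 0 NOR 0 = 1

s10 = 0; s16 = 1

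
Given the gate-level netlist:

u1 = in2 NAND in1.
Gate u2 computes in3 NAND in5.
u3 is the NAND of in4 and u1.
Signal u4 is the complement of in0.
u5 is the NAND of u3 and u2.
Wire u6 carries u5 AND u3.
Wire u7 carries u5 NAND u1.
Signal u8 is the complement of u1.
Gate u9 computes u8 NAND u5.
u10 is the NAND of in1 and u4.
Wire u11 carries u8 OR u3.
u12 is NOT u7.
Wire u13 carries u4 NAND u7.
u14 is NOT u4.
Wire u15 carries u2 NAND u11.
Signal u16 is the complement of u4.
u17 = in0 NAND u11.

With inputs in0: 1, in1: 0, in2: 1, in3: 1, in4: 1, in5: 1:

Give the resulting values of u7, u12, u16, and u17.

u1 = in2 NAND in1 = 1 NAND 0 = 1
u2 = in3 NAND in5 = 1 NAND 1 = 0
u3 = in4 NAND u1 = 1 NAND 1 = 0
u4 = NOT in0 = NOT 1 = 0
u5 = u3 NAND u2 = 0 NAND 0 = 1
u7 = u5 NAND u1 = 1 NAND 1 = 0
u8 = NOT u1 = NOT 1 = 0
u11 = u8 OR u3 = 0 OR 0 = 0
u12 = NOT u7 = NOT 0 = 1
u16 = NOT u4 = NOT 0 = 1
u17 = in0 NAND u11 = 1 NAND 0 = 1

u7 = 0, u12 = 1, u16 = 1, u17 = 1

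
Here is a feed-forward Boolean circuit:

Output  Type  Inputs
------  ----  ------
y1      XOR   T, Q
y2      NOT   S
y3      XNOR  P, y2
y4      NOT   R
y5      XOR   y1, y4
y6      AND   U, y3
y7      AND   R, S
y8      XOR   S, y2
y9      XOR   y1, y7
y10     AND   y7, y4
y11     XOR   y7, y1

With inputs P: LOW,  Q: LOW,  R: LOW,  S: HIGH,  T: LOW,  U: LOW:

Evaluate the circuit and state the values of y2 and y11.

y1 = T XOR Q = LOW XOR LOW = LOW
y2 = NOT S = NOT HIGH = LOW
y7 = R AND S = LOW AND HIGH = LOW
y11 = y7 XOR y1 = LOW XOR LOW = LOW

y2 = LOW  y11 = LOW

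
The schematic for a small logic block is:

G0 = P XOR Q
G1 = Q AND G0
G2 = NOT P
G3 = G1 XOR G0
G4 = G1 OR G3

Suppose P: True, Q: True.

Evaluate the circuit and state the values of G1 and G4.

G1 = False  G4 = False

G0 = P XOR Q = True XOR True = False
G1 = Q AND G0 = True AND False = False
G3 = G1 XOR G0 = False XOR False = False
G4 = G1 OR G3 = False OR False = False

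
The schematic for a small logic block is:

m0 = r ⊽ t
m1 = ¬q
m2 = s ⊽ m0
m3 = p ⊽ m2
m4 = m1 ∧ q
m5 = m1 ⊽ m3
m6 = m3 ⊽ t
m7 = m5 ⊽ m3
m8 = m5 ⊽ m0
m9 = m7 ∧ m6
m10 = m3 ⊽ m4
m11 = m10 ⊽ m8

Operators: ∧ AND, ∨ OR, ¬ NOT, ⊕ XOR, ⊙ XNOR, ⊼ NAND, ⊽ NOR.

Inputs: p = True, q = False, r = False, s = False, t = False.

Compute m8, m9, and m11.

m8 = False, m9 = True, m11 = False

m0 = r NOR t = False NOR False = True
m1 = NOT q = NOT False = True
m2 = s NOR m0 = False NOR True = False
m3 = p NOR m2 = True NOR False = False
m4 = m1 AND q = True AND False = False
m5 = m1 NOR m3 = True NOR False = False
m6 = m3 NOR t = False NOR False = True
m7 = m5 NOR m3 = False NOR False = True
m8 = m5 NOR m0 = False NOR True = False
m9 = m7 AND m6 = True AND True = True
m10 = m3 NOR m4 = False NOR False = True
m11 = m10 NOR m8 = True NOR False = False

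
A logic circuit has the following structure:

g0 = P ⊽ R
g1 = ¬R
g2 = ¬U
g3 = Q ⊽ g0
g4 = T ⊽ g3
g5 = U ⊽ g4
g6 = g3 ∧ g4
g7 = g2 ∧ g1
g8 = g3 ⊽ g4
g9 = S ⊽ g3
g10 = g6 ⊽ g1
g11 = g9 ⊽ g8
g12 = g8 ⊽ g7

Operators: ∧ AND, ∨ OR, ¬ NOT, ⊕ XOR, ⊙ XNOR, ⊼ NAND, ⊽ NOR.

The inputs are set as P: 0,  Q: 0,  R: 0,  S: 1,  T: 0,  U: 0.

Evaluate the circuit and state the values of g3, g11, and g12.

g3 = 0; g11 = 1; g12 = 0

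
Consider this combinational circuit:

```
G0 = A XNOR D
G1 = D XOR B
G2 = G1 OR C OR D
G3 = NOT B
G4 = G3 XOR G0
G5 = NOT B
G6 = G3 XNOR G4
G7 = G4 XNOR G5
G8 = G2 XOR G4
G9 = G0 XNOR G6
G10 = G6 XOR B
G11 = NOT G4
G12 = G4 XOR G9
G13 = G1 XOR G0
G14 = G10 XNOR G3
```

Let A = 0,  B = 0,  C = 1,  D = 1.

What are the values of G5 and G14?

G0 = A XNOR D = 0 XNOR 1 = 0
G3 = NOT B = NOT 0 = 1
G4 = G3 XOR G0 = 1 XOR 0 = 1
G5 = NOT B = NOT 0 = 1
G6 = G3 XNOR G4 = 1 XNOR 1 = 1
G10 = G6 XOR B = 1 XOR 0 = 1
G14 = G10 XNOR G3 = 1 XNOR 1 = 1

G5 = 1  G14 = 1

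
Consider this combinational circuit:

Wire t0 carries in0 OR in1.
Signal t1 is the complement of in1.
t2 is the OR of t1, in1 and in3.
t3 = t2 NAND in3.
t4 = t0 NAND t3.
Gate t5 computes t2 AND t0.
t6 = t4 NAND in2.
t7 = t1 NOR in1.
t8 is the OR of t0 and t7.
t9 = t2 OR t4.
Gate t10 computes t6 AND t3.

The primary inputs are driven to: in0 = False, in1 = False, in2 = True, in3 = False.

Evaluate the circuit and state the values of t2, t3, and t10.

t0 = in0 OR in1 = False OR False = False
t1 = NOT in1 = NOT False = True
t2 = t1 OR in1 OR in3 = True OR False OR False = True
t3 = t2 NAND in3 = True NAND False = True
t4 = t0 NAND t3 = False NAND True = True
t6 = t4 NAND in2 = True NAND True = False
t10 = t6 AND t3 = False AND True = False

t2 = True; t3 = True; t10 = False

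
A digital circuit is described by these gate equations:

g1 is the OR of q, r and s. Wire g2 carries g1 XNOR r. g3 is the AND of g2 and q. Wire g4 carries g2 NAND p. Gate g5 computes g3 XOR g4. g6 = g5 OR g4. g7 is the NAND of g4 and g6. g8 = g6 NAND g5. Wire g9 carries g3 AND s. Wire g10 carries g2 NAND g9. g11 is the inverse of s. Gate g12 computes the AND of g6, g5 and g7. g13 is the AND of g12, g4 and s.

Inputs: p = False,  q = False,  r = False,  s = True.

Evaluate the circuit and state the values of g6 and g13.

g1 = q OR r OR s = False OR False OR True = True
g2 = g1 XNOR r = True XNOR False = False
g3 = g2 AND q = False AND False = False
g4 = g2 NAND p = False NAND False = True
g5 = g3 XOR g4 = False XOR True = True
g6 = g5 OR g4 = True OR True = True
g7 = g4 NAND g6 = True NAND True = False
g12 = g6 AND g5 AND g7 = True AND True AND False = False
g13 = g12 AND g4 AND s = False AND True AND True = False

g6 = True; g13 = False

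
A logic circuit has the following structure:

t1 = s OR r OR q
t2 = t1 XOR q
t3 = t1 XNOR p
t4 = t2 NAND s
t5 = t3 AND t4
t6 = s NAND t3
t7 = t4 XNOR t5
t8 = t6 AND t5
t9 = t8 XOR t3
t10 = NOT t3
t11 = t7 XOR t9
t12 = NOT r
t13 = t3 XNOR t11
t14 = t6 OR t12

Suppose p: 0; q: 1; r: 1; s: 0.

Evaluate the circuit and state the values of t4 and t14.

t1 = s OR r OR q = 0 OR 1 OR 1 = 1
t2 = t1 XOR q = 1 XOR 1 = 0
t3 = t1 XNOR p = 1 XNOR 0 = 0
t4 = t2 NAND s = 0 NAND 0 = 1
t6 = s NAND t3 = 0 NAND 0 = 1
t12 = NOT r = NOT 1 = 0
t14 = t6 OR t12 = 1 OR 0 = 1

t4 = 1, t14 = 1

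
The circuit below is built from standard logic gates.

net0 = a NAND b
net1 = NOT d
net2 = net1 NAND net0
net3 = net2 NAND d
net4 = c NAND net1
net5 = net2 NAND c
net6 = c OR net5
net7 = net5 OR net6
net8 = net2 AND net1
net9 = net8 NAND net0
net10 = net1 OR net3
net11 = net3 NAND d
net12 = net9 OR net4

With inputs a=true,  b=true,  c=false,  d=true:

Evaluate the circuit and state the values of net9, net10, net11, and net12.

net9 = true  net10 = false  net11 = true  net12 = true

net0 = a NAND b = true NAND true = false
net1 = NOT d = NOT true = false
net2 = net1 NAND net0 = false NAND false = true
net3 = net2 NAND d = true NAND true = false
net4 = c NAND net1 = false NAND false = true
net8 = net2 AND net1 = true AND false = false
net9 = net8 NAND net0 = false NAND false = true
net10 = net1 OR net3 = false OR false = false
net11 = net3 NAND d = false NAND true = true
net12 = net9 OR net4 = true OR true = true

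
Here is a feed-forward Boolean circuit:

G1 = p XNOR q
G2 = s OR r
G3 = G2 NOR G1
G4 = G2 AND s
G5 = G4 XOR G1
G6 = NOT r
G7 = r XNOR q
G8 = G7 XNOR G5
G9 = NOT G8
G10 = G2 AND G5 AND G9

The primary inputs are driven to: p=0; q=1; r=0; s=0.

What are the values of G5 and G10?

G5 = 0, G10 = 0

G1 = p XNOR q = 0 XNOR 1 = 0
G2 = s OR r = 0 OR 0 = 0
G4 = G2 AND s = 0 AND 0 = 0
G5 = G4 XOR G1 = 0 XOR 0 = 0
G7 = r XNOR q = 0 XNOR 1 = 0
G8 = G7 XNOR G5 = 0 XNOR 0 = 1
G9 = NOT G8 = NOT 1 = 0
G10 = G2 AND G5 AND G9 = 0 AND 0 AND 0 = 0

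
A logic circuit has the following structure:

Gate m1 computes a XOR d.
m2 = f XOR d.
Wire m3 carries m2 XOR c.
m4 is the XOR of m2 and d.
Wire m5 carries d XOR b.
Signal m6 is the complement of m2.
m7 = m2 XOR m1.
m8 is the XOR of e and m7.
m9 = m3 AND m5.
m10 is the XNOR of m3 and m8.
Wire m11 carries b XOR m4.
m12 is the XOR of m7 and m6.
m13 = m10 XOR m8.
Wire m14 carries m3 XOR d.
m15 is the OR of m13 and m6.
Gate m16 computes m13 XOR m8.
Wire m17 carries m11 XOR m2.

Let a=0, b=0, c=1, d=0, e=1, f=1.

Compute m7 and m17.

m1 = a XOR d = 0 XOR 0 = 0
m2 = f XOR d = 1 XOR 0 = 1
m4 = m2 XOR d = 1 XOR 0 = 1
m7 = m2 XOR m1 = 1 XOR 0 = 1
m11 = b XOR m4 = 0 XOR 1 = 1
m17 = m11 XOR m2 = 1 XOR 1 = 0

m7 = 1; m17 = 0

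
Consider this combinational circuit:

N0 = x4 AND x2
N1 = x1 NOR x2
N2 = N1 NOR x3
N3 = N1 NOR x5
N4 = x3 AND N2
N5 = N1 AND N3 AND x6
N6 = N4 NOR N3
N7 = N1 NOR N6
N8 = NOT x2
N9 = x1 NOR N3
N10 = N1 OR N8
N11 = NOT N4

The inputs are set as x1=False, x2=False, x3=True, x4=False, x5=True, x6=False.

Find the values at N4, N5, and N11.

N4 = False; N5 = False; N11 = True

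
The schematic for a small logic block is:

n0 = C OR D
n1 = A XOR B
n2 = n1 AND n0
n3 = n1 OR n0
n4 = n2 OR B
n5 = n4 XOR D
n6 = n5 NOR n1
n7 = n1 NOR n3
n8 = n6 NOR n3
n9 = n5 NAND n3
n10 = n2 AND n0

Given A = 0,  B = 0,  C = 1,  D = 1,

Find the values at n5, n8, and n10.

n0 = C OR D = 1 OR 1 = 1
n1 = A XOR B = 0 XOR 0 = 0
n2 = n1 AND n0 = 0 AND 1 = 0
n3 = n1 OR n0 = 0 OR 1 = 1
n4 = n2 OR B = 0 OR 0 = 0
n5 = n4 XOR D = 0 XOR 1 = 1
n6 = n5 NOR n1 = 1 NOR 0 = 0
n8 = n6 NOR n3 = 0 NOR 1 = 0
n10 = n2 AND n0 = 0 AND 1 = 0

n5 = 1, n8 = 0, n10 = 0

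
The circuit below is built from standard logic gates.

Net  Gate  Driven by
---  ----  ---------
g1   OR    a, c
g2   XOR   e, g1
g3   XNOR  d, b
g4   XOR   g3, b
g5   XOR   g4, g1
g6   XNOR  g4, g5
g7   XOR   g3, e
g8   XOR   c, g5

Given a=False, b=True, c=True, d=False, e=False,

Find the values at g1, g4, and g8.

g1 = True  g4 = True  g8 = True

g1 = a OR c = False OR True = True
g3 = d XNOR b = False XNOR True = False
g4 = g3 XOR b = False XOR True = True
g5 = g4 XOR g1 = True XOR True = False
g8 = c XOR g5 = True XOR False = True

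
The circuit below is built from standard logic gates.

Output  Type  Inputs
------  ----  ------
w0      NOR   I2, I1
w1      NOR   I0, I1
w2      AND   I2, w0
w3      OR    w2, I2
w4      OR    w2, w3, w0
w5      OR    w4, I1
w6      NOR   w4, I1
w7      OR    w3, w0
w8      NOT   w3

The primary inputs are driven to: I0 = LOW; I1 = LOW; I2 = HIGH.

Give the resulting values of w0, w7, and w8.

w0 = LOW; w7 = HIGH; w8 = LOW

w0 = I2 NOR I1 = HIGH NOR LOW = LOW
w2 = I2 AND w0 = HIGH AND LOW = LOW
w3 = w2 OR I2 = LOW OR HIGH = HIGH
w7 = w3 OR w0 = HIGH OR LOW = HIGH
w8 = NOT w3 = NOT HIGH = LOW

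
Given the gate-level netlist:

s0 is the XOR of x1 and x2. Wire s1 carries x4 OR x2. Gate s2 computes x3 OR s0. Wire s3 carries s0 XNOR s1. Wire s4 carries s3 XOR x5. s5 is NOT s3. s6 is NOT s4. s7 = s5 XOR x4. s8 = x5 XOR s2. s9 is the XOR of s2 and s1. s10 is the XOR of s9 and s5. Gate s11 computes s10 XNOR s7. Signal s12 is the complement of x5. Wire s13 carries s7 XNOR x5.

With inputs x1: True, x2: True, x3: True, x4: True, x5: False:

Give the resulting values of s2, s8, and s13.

s0 = x1 XOR x2 = True XOR True = False
s1 = x4 OR x2 = True OR True = True
s2 = x3 OR s0 = True OR False = True
s3 = s0 XNOR s1 = False XNOR True = False
s5 = NOT s3 = NOT False = True
s7 = s5 XOR x4 = True XOR True = False
s8 = x5 XOR s2 = False XOR True = True
s13 = s7 XNOR x5 = False XNOR False = True

s2 = True; s8 = True; s13 = True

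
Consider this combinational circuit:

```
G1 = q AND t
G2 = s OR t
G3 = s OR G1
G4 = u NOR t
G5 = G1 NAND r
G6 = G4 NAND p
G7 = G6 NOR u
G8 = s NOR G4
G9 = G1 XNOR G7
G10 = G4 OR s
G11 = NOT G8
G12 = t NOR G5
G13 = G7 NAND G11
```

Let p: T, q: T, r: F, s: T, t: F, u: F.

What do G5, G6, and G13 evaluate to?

G1 = q AND t = T AND F = F
G4 = u NOR t = F NOR F = T
G5 = G1 NAND r = F NAND F = T
G6 = G4 NAND p = T NAND T = F
G7 = G6 NOR u = F NOR F = T
G8 = s NOR G4 = T NOR T = F
G11 = NOT G8 = NOT F = T
G13 = G7 NAND G11 = T NAND T = F

G5 = T; G6 = F; G13 = F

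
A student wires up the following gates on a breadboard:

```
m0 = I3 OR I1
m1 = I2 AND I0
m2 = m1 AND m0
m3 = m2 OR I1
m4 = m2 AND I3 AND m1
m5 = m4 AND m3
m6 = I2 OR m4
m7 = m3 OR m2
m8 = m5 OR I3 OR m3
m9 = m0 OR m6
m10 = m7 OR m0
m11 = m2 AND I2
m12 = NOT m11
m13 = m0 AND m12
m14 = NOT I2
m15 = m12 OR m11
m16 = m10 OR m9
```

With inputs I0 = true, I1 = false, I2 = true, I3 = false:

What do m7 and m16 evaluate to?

m0 = I3 OR I1 = false OR false = false
m1 = I2 AND I0 = true AND true = true
m2 = m1 AND m0 = true AND false = false
m3 = m2 OR I1 = false OR false = false
m4 = m2 AND I3 AND m1 = false AND false AND true = false
m6 = I2 OR m4 = true OR false = true
m7 = m3 OR m2 = false OR false = false
m9 = m0 OR m6 = false OR true = true
m10 = m7 OR m0 = false OR false = false
m16 = m10 OR m9 = false OR true = true

m7 = false  m16 = true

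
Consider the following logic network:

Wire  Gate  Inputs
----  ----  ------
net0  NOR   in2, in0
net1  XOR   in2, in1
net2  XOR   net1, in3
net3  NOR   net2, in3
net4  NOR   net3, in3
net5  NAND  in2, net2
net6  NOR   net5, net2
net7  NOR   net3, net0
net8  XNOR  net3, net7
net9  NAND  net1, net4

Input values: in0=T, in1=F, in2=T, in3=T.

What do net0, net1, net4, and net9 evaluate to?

net0 = in2 NOR in0 = T NOR T = F
net1 = in2 XOR in1 = T XOR F = T
net2 = net1 XOR in3 = T XOR T = F
net3 = net2 NOR in3 = F NOR T = F
net4 = net3 NOR in3 = F NOR T = F
net9 = net1 NAND net4 = T NAND F = T

net0 = F, net1 = T, net4 = F, net9 = T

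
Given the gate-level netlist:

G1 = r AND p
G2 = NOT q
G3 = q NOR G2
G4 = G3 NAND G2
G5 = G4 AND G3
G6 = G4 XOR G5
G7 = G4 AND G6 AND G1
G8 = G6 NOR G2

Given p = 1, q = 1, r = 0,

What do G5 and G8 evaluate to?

G5 = 0  G8 = 0

G2 = NOT q = NOT 1 = 0
G3 = q NOR G2 = 1 NOR 0 = 0
G4 = G3 NAND G2 = 0 NAND 0 = 1
G5 = G4 AND G3 = 1 AND 0 = 0
G6 = G4 XOR G5 = 1 XOR 0 = 1
G8 = G6 NOR G2 = 1 NOR 0 = 0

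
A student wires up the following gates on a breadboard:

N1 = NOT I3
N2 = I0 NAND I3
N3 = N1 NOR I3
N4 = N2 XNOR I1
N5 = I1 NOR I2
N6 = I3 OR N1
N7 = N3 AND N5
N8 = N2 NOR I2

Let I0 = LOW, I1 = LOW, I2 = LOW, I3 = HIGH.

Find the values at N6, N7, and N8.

N6 = HIGH  N7 = LOW  N8 = LOW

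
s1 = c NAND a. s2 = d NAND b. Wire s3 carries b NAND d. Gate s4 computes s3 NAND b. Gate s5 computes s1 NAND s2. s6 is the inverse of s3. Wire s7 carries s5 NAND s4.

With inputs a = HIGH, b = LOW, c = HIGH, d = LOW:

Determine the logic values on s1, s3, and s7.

s1 = LOW, s3 = HIGH, s7 = LOW

s1 = c NAND a = HIGH NAND HIGH = LOW
s2 = d NAND b = LOW NAND LOW = HIGH
s3 = b NAND d = LOW NAND LOW = HIGH
s4 = s3 NAND b = HIGH NAND LOW = HIGH
s5 = s1 NAND s2 = LOW NAND HIGH = HIGH
s7 = s5 NAND s4 = HIGH NAND HIGH = LOW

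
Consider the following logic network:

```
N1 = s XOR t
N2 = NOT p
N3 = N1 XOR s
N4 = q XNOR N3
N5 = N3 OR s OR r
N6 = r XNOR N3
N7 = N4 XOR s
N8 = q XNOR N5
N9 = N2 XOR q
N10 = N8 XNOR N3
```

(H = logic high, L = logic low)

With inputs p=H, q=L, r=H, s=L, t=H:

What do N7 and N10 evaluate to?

N7 = L, N10 = L

N1 = s XOR t = L XOR H = H
N3 = N1 XOR s = H XOR L = H
N4 = q XNOR N3 = L XNOR H = L
N5 = N3 OR s OR r = H OR L OR H = H
N7 = N4 XOR s = L XOR L = L
N8 = q XNOR N5 = L XNOR H = L
N10 = N8 XNOR N3 = L XNOR H = L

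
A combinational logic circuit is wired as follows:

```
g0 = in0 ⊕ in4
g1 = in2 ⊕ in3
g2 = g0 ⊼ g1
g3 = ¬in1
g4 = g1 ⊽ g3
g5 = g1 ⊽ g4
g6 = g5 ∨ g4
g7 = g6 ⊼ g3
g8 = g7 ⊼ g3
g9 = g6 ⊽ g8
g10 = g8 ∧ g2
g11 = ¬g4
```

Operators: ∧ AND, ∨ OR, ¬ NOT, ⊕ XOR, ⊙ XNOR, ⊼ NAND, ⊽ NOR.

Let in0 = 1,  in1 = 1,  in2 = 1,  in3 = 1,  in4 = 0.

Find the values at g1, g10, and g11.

g1 = 0  g10 = 1  g11 = 0

g0 = in0 XOR in4 = 1 XOR 0 = 1
g1 = in2 XOR in3 = 1 XOR 1 = 0
g2 = g0 NAND g1 = 1 NAND 0 = 1
g3 = NOT in1 = NOT 1 = 0
g4 = g1 NOR g3 = 0 NOR 0 = 1
g5 = g1 NOR g4 = 0 NOR 1 = 0
g6 = g5 OR g4 = 0 OR 1 = 1
g7 = g6 NAND g3 = 1 NAND 0 = 1
g8 = g7 NAND g3 = 1 NAND 0 = 1
g10 = g8 AND g2 = 1 AND 1 = 1
g11 = NOT g4 = NOT 1 = 0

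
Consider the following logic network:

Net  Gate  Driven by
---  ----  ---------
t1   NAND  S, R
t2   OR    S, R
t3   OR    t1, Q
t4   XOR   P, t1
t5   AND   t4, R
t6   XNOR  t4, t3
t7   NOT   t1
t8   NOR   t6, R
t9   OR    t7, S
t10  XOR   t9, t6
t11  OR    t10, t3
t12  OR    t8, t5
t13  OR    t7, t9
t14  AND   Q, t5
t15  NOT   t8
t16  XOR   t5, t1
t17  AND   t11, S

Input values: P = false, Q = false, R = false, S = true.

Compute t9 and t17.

t9 = true, t17 = true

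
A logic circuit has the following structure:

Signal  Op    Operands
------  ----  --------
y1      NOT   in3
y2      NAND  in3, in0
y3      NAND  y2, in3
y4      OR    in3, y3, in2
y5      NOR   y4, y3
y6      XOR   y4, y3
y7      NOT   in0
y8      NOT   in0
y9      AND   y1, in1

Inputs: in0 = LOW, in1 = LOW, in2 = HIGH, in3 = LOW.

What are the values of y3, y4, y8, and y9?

y1 = NOT in3 = NOT LOW = HIGH
y2 = in3 NAND in0 = LOW NAND LOW = HIGH
y3 = y2 NAND in3 = HIGH NAND LOW = HIGH
y4 = in3 OR y3 OR in2 = LOW OR HIGH OR HIGH = HIGH
y8 = NOT in0 = NOT LOW = HIGH
y9 = y1 AND in1 = HIGH AND LOW = LOW

y3 = HIGH, y4 = HIGH, y8 = HIGH, y9 = LOW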